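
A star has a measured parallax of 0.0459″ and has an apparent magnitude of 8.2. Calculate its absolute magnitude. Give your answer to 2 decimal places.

d = 1/p = 1/0.0459″ = 21.79 pc
5 log₁₀(d/10 pc) = 5 log₁₀(21.79) − 5 = 1.691
M = m − 5 log₁₀(d/10) = 8.2 − 1.691 = 6.509

M ≈ 6.51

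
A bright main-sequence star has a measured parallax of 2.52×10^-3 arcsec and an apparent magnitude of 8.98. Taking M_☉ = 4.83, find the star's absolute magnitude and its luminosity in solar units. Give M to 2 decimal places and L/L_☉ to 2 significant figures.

d = 1/p = 1/2.52×10^-3″ = 396.8 pc
M = m − 5 log₁₀ d + 5 = 8.98 − 5·2.5986 + 5 = 0.987
M − M_☉ = 0.987 − 4.83 = -3.843
L/L_☉ = 10^(−0.4 × -3.843) = 34.45

M ≈ 0.99; L/L_☉ ≈ 34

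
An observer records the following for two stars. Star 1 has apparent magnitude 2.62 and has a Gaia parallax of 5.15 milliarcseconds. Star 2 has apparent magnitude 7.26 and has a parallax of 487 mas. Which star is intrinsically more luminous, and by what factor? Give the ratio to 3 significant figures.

Star 1 is more luminous, by a factor of 642000.

Star 1: p = 5.15 mas = 5.15×10^-3″ → d = 1/p = 194.2 pc
Star 1: M = m − 5 log₁₀ d + 5 = 2.62 − 5·2.2882 + 5 = -3.821
Star 2: p = 487 mas = 0.487″ → d = 1/p = 2.053 pc
Star 2: M = m − 5 log₁₀ d + 5 = 7.26 − 5·0.3125 + 5 = 10.698
ΔM = M_1 − M_2 = -3.821 − (10.698) = -14.519; smaller M is more luminous → Star 1.
L ratio = 10^(0.4 |ΔM|) = 10^5.807 = 641900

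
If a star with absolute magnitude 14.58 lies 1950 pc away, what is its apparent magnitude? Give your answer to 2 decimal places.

m ≈ 26.03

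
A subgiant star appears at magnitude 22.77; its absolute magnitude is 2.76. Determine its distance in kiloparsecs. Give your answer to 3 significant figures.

Distance modulus: m − M = 22.77 − (2.76) = 20.010
m − M = 5 log₁₀ d − 5
log₁₀ d = (m − M)/5 + 1 = 5.0020
d = 10^5.0020 = 100500 pc
= 100.5 kpc

d ≈ 100 kpc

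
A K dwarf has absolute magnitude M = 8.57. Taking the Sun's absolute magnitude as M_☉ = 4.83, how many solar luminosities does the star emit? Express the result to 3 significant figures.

M − M_☉ = 8.57 − 4.83 = 3.740
L/L_☉ = 10^(−0.4 (M − M_☉)) = 10^-1.496 = 0.03192

L/L_☉ ≈ 0.0319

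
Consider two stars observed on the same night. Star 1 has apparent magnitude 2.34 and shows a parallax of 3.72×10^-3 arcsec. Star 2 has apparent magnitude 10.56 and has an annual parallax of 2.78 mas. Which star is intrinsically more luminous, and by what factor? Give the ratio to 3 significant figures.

Star 1: d = 1/p = 1/3.72×10^-3″ = 268.8 pc
Star 1: M = m − 5 log₁₀ d + 5 = 2.34 − 5·2.4295 + 5 = -4.807
Star 2: p = 2.78 mas = 2.78×10^-3″ → d = 1/p = 359.7 pc
Star 2: M = m − 5 log₁₀ d + 5 = 10.56 − 5·2.5560 + 5 = 2.780
ΔM = M_1 − M_2 = -4.807 − (2.780) = -7.588; smaller M is more luminous → Star 1.
L ratio = 10^(0.4 |ΔM|) = 10^3.035 = 1084

Star 1 is more luminous, by a factor of 1080.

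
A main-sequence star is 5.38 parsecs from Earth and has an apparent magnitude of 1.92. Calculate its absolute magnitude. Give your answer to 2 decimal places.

M ≈ 3.27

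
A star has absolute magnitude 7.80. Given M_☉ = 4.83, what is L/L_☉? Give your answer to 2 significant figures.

M − M_☉ = 7.80 − 4.83 = 2.970
L/L_☉ = 10^(−0.4 (M − M_☉)) = 10^-1.188 = 0.06486

L/L_☉ ≈ 0.065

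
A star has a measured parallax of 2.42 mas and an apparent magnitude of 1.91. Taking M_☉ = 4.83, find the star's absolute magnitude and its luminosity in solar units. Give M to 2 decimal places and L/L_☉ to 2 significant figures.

d = 1/p = 1000/2.42 mas = 413.2 pc
M = m − 5 log₁₀ d + 5 = 1.91 − 5·2.6162 + 5 = -6.171
M − M_☉ = -6.171 − 4.83 = -11.001
L/L_☉ = 10^(−0.4 × -11.001) = 25140

M ≈ -6.17; L/L_☉ ≈ 25000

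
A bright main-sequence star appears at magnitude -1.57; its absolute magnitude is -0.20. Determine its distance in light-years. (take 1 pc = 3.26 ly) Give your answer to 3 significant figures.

Distance modulus: m − M = -1.57 − (-0.20) = -1.370
m − M = 5 log₁₀ d − 5
log₁₀ d = (m − M)/5 + 1 = 0.7260
d = 10^0.7260 = 5.321 pc
= 17.35 ly

d ≈ 17.3 ly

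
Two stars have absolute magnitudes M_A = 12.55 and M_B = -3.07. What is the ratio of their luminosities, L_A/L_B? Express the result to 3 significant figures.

L_A/L_B ≈ 5.65×10^-7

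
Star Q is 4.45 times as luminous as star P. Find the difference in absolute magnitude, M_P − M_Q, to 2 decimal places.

M_P − M_Q ≈ 1.62

Pogson: ΔM = −2.5 log₁₀(ratio) = −2.5 log₁₀(4.45) = −2.5 × 0.6484 = -1.621
Star Q is brighter so has the smaller magnitude: M_P − M_Q is positive.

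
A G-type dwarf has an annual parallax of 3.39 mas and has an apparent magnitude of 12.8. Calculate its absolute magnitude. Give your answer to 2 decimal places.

M ≈ 5.45

p = 3.39 mas = 3.39×10^-3″ → d = 1/p = 295.0 pc
5 log₁₀(d/10 pc) = 5 log₁₀(295.0) − 5 = 7.349
M = m − 5 log₁₀(d/10) = 12.8 − 7.349 = 5.451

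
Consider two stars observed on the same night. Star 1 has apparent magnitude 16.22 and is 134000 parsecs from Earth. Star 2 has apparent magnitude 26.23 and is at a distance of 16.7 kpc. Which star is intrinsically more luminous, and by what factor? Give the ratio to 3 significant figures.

Star 1: M = m − 5 log₁₀ d + 5 = 16.22 − 5·5.1271 + 5 = -4.416
Star 2: d = 16.7 kpc = 16700 pc
Star 2: M = m − 5 log₁₀ d + 5 = 26.23 − 5·4.2227 + 5 = 10.116
ΔM = M_1 − M_2 = -4.416 − (10.116) = -14.532; smaller M is more luminous → Star 1.
L ratio = 10^(0.4 |ΔM|) = 10^5.813 = 649800

Star 1 is more luminous, by a factor of 650000.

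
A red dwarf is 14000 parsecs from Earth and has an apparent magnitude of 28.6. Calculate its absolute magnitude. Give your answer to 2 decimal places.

M ≈ 12.87

5 log₁₀(d/10 pc) = 5 log₁₀(14000) − 5 = 15.731
M = m − 5 log₁₀(d/10) = 28.6 − 15.731 = 12.869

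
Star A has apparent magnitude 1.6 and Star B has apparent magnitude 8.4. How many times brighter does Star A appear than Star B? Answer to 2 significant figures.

520

Δm = 1.6 − (8.4) = -6.8
Flux ratio = 10^(−0.4 Δm) = 10^(−0.4 × -6.8) = 10^2.720 = 524.8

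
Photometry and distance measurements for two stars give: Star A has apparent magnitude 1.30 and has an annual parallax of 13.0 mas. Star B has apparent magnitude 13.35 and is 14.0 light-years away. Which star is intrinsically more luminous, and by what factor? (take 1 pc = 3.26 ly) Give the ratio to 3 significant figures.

Star A is more luminous, by a factor of 2.12×10^7.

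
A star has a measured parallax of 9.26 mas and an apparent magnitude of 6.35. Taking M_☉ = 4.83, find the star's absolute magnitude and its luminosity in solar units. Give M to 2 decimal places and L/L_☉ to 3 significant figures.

d = 1/p = 1000/9.26 mas = 108.0 pc
M = m − 5 log₁₀ d + 5 = 6.35 − 5·2.0334 + 5 = 1.183
M − M_☉ = 1.183 − 4.83 = -3.647
L/L_☉ = 10^(−0.4 × -3.647) = 28.76

M ≈ 1.18; L/L_☉ ≈ 28.8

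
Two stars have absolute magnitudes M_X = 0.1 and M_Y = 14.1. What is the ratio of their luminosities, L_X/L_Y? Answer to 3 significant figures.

ΔM = M_X − M_Y = -14.0
L_X/L_Y = 10^(−0.4 ΔM) = 10^5.600 = 398100

L_X/L_Y ≈ 398000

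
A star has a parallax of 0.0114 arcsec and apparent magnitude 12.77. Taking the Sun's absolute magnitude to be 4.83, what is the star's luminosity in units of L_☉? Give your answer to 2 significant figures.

d = 1/p = 1/0.0114″ = 87.72 pc
M = m − 5 log₁₀ d + 5 = 12.77 − 5·1.9431 + 5 = 8.055
M − M_☉ = 8.055 − 4.83 = 3.225
L/L_☉ = 10^(−0.4 × 3.225) = 0.05131

L/L_☉ ≈ 0.051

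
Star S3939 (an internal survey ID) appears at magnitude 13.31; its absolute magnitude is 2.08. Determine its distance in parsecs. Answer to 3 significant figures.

μ = m − M = 11.230
m − M = 5 log₁₀ d − 5
log₁₀ d = (m − M)/5 + 1 = 3.2460
d = 10^3.2460 = 1762 pc

d ≈ 1760 pc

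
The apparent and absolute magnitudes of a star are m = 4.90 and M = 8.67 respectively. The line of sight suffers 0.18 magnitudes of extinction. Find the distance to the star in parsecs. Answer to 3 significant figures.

d ≈ 1.62 pc

m − M = 5 log₁₀(d/10 pc) + A  ⇒  4.90 − (8.67) − 0.18 = 5 log₁₀(d/10)
-3.950 = 5 log₁₀(d/10)
log₁₀ d = (m − M − A)/5 + 1 = 0.2100
d = 10^0.2100 = 1.622 pc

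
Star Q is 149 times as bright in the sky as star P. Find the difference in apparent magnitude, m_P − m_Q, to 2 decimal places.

m_P − m_Q ≈ 5.43

Pogson: Δm = −2.5 log₁₀(ratio) = −2.5 log₁₀(149) = −2.5 × 2.1732 = -5.433
Star Q is brighter so has the smaller magnitude: m_P − m_Q is positive.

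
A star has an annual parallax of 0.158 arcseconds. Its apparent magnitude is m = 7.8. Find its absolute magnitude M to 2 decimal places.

M ≈ 8.79

d = 1/p = 1/0.158″ = 6.329 pc
5 log₁₀(d/10 pc) = 5 log₁₀(6.329) − 5 = -0.993
M = m − 5 log₁₀(d/10) = 7.8 + 0.993 = 8.793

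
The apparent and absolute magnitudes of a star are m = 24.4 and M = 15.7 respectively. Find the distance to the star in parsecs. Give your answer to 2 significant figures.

d ≈ 550 pc

μ = m − M = 8.700
m − M = 5 log₁₀ d − 5
log₁₀ d = (m − M)/5 + 1 = 2.7400
d = 10^2.7400 = 549.5 pc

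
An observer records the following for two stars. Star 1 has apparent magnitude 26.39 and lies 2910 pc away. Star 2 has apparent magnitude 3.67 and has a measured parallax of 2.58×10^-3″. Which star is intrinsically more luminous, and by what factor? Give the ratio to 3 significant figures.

Star 1: M = m − 5 log₁₀ d + 5 = 26.39 − 5·3.4639 + 5 = 14.071
Star 2: d = 1/p = 1/2.58×10^-3″ = 387.6 pc
Star 2: M = m − 5 log₁₀ d + 5 = 3.67 − 5·2.5884 + 5 = -4.272
ΔM = M_1 − M_2 = 14.071 − (-4.272) = 18.342; smaller M is more luminous → Star 2.
L ratio = 10^(0.4 |ΔM|) = 10^7.337 = 2.173×10^7

Star 2 is more luminous, by a factor of 2.17×10^7.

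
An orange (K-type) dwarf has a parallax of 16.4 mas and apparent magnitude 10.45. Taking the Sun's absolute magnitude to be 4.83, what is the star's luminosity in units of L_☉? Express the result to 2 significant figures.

L/L_☉ ≈ 0.21

d = 1/p = 1000/16.4 mas = 60.98 pc
M = m − 5 log₁₀ d + 5 = 10.45 − 5·1.7852 + 5 = 6.524
M − M_☉ = 6.524 − 4.83 = 1.694
L/L_☉ = 10^(−0.4 × 1.694) = 0.2100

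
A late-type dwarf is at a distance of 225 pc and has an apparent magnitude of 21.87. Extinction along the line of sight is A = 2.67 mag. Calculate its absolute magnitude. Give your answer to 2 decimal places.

M ≈ 12.44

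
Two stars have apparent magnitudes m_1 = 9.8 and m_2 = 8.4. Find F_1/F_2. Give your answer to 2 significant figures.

F_1/F_2 ≈ 0.28

Δm = 9.8 − (8.4) = 1.4
Flux ratio = 10^(−0.4 Δm) = 10^(−0.4 × 1.4) = 10^-0.560 = 0.2754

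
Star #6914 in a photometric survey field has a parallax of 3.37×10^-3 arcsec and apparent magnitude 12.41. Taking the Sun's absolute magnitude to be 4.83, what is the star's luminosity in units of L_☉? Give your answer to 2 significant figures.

L/L_☉ ≈ 0.82

d = 1/p = 1/3.37×10^-3″ = 296.7 pc
M = m − 5 log₁₀ d + 5 = 12.41 − 5·2.4724 + 5 = 5.048
M − M_☉ = 5.048 − 4.83 = 0.218
L/L_☉ = 10^(−0.4 × 0.218) = 0.8180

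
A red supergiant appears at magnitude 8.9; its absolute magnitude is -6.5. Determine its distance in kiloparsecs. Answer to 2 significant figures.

μ = m − M = 15.400
m − M = 5 log₁₀ d − 5
log₁₀ d = (m − M)/5 + 1 = 4.0800
d = 10^4.0800 = 12020 pc
= 12.02 kpc

d ≈ 12 kpc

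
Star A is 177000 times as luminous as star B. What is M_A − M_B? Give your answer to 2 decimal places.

M_A − M_B ≈ -13.12

Pogson: ΔM = −2.5 log₁₀(ratio) = −2.5 log₁₀(177000) = −2.5 × 5.2480 = -13.120
Star A is brighter, so it has the smaller magnitude: the difference is negative.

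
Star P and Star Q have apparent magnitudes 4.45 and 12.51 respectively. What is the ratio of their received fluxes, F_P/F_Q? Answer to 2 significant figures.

F_P/F_Q ≈ 1700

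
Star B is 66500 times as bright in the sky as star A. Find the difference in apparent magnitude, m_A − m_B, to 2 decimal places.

m_A − m_B ≈ 12.06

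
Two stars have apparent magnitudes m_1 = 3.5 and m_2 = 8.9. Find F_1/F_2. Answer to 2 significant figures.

Δm = 3.5 − (8.9) = -5.4
Flux ratio = 10^(−0.4 Δm) = 10^(−0.4 × -5.4) = 10^2.160 = 144.5

F_1/F_2 ≈ 140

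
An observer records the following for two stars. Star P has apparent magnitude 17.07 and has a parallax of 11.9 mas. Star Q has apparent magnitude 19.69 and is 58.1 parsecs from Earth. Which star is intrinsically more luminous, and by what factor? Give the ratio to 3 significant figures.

Star P is more luminous, by a factor of 23.4.

Star P: p = 11.9 mas = 0.0119″ → d = 1/p = 84.03 pc
Star P: M = m − 5 log₁₀ d + 5 = 17.07 − 5·1.9245 + 5 = 12.448
Star Q: M = m − 5 log₁₀ d + 5 = 19.69 − 5·1.7642 + 5 = 15.869
ΔM = M_P − M_Q = 12.448 − (15.869) = -3.421; smaller M is more luminous → Star P.
L ratio = 10^(0.4 |ΔM|) = 10^1.369 = 23.36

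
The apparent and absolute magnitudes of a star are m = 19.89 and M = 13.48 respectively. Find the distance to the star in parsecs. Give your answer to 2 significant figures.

d ≈ 190 pc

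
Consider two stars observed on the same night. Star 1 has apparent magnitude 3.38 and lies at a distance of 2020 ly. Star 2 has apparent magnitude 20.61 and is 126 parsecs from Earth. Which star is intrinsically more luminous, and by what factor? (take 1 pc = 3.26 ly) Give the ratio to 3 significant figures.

Star 1 is more luminous, by a factor of 1.89×10^8.

Star 1: d = 2020 ly / 3.26 = 619.6 pc
Star 1: M = m − 5 log₁₀ d + 5 = 3.38 − 5·2.7921 + 5 = -5.581
Star 2: M = m − 5 log₁₀ d + 5 = 20.61 − 5·2.1004 + 5 = 15.108
ΔM = M_1 − M_2 = -5.581 − (15.108) = -20.689; smaller M is more luminous → Star 1.
L ratio = 10^(0.4 |ΔM|) = 10^8.276 = 1.886×10^8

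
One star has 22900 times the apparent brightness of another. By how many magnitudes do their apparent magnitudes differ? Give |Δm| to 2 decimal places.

Pogson: Δm = −2.5 log₁₀(ratio) = −2.5 log₁₀(22900) = −2.5 × 4.3598 = -10.900

|Δm| ≈ 10.90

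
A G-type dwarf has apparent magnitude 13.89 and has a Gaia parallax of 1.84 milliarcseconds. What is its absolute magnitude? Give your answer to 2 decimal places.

p = 1.84 mas = 1.84×10^-3″ → d = 1/p = 543.5 pc
5 log₁₀(d/10 pc) = 5 log₁₀(543.5) − 5 = 8.676
M = m − 5 log₁₀(d/10) = 13.89 − 8.676 = 5.214

M ≈ 5.21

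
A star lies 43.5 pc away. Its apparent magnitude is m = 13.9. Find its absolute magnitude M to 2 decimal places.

5 log₁₀(d/10 pc) = 5 log₁₀(43.50) − 5 = 3.192
M = m − 5 log₁₀(d/10) = 13.9 − 3.192 = 10.708

M ≈ 10.71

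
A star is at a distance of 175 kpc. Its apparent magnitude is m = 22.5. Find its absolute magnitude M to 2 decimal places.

d = 175 kpc = 175000 pc
5 log₁₀(d/10 pc) = 5 log₁₀(175000) − 5 = 21.215
M = m − 5 log₁₀(d/10) = 22.5 − 21.215 = 1.285

M ≈ 1.28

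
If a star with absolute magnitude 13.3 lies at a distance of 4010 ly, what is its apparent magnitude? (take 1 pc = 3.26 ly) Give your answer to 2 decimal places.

m ≈ 23.75

d = 4010 ly / 3.26 = 1230 pc
m = M + 5 log₁₀ d − 5 = 13.3 + 5·3.0899 − 5 = 23.750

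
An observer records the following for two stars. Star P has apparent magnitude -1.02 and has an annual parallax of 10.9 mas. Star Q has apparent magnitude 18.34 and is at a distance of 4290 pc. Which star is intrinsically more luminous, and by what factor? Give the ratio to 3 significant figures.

Star P is more luminous, by a factor of 25400.

Star P: p = 10.9 mas = 0.0109″ → d = 1/p = 91.74 pc
Star P: M = m − 5 log₁₀ d + 5 = -1.02 − 5·1.9626 + 5 = -5.833
Star Q: M = m − 5 log₁₀ d + 5 = 18.34 − 5·3.6325 + 5 = 5.178
ΔM = M_P − M_Q = -5.833 − (5.178) = -11.011; smaller M is more luminous → Star P.
L ratio = 10^(0.4 |ΔM|) = 10^4.404 = 25360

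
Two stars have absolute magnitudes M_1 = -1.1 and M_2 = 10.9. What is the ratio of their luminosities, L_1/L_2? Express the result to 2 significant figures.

ΔM = M_1 − M_2 = -12.0
L_1/L_2 = 10^(−0.4 ΔM) = 10^4.800 = 63100

L_1/L_2 ≈ 63000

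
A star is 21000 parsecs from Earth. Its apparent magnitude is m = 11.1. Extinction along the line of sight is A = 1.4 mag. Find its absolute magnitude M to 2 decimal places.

M ≈ -6.91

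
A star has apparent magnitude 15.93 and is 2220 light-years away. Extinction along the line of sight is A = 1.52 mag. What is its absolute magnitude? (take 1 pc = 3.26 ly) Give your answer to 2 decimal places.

M ≈ 5.24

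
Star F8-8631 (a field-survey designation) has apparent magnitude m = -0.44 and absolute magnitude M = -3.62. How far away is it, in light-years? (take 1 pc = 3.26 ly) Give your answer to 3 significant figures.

d ≈ 141 ly

μ = m − M = 3.180
m − M = 5 log₁₀ d − 5
log₁₀ d = (m − M)/5 + 1 = 1.6360
d = 10^1.6360 = 43.25 pc
= 141.0 ly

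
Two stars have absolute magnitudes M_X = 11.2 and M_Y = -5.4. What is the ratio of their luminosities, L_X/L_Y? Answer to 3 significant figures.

ΔM = M_X − M_Y = 16.6
L_X/L_Y = 10^(−0.4 ΔM) = 10^-6.640 = 2.291×10^-7

L_X/L_Y ≈ 2.29×10^-7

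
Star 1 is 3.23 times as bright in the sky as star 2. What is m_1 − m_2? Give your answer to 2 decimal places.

m_1 − m_2 ≈ -1.27

Pogson: Δm = −2.5 log₁₀(ratio) = −2.5 log₁₀(3.23) = −2.5 × 0.5092 = -1.273
Star 1 is brighter, so it has the smaller magnitude: the difference is negative.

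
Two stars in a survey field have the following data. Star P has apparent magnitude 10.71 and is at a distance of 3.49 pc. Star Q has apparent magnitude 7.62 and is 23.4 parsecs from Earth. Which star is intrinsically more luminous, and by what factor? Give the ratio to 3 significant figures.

Star P: M = m − 5 log₁₀ d + 5 = 10.71 − 5·0.5428 + 5 = 12.996
Star Q: M = m − 5 log₁₀ d + 5 = 7.62 − 5·1.3692 + 5 = 5.774
ΔM = M_P − M_Q = 12.996 − (5.774) = 7.222; smaller M is more luminous → Star Q.
L ratio = 10^(0.4 |ΔM|) = 10^2.889 = 774.1

Star Q is more luminous, by a factor of 774.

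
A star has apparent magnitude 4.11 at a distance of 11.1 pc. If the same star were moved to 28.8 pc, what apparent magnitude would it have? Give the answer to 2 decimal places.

Flux ∝ 1/d², so Δm = 5 log₁₀(d₂/d₁) = 5 log₁₀(28.8/11.1) = 2.070
m₂ = m₁ + Δm = 4.11 + (2.070) = 6.180

m ≈ 6.18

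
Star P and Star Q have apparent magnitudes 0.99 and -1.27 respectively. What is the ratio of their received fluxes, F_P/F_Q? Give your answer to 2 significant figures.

Δm = 0.99 − (-1.27) = 2.26
Flux ratio = 10^(−0.4 Δm) = 10^(−0.4 × 2.26) = 10^-0.904 = 0.1247

F_P/F_Q ≈ 0.12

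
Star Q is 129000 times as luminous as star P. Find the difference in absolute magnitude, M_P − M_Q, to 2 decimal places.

M_P − M_Q ≈ 12.78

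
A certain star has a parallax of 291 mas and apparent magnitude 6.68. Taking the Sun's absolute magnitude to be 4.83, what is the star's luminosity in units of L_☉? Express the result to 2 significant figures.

L/L_☉ ≈ 0.021

d = 1/p = 1000/291 mas = 3.436 pc
M = m − 5 log₁₀ d + 5 = 6.68 − 5·0.5361 + 5 = 8.999
M − M_☉ = 8.999 − 4.83 = 4.169
L/L_☉ = 10^(−0.4 × 4.169) = 0.02149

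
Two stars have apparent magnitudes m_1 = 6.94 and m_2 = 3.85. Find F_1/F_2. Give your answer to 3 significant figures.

F_1/F_2 ≈ 0.0581

Magnitude difference = 3.09
Flux ratio = 10^(−0.4 Δm) = 10^(−0.4 × 3.09) = 10^-1.236 = 0.05808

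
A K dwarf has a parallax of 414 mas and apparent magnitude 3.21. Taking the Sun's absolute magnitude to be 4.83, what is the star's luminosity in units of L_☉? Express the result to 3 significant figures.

L/L_☉ ≈ 0.259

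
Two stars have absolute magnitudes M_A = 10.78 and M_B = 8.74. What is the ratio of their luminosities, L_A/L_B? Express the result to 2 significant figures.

L_A/L_B ≈ 0.15

ΔM = M_A − M_B = 2.04
L_A/L_B = 10^(−0.4 ΔM) = 10^-0.816 = 0.1528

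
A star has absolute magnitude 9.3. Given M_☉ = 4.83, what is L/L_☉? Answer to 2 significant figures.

L/L_☉ ≈ 0.016

M − M_☉ = 9.3 − 4.83 = 4.470
L/L_☉ = 10^(−0.4 (M − M_☉)) = 10^-1.788 = 0.01629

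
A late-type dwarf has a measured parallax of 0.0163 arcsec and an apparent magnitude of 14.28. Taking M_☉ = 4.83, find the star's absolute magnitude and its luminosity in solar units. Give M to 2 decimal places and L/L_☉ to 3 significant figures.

d = 1/p = 1/0.0163″ = 61.35 pc
M = m − 5 log₁₀ d + 5 = 14.28 − 5·1.7878 + 5 = 10.341
M − M_☉ = 10.341 − 4.83 = 5.511
L/L_☉ = 10^(−0.4 × 5.511) = 6.246×10^-3

M ≈ 10.34; L/L_☉ ≈ 6.25×10^-3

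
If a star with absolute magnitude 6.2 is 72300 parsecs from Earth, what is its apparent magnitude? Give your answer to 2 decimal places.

m = M + 5 log₁₀ d − 5 = 6.2 + 5·4.8591 − 5 = 25.496

m ≈ 25.50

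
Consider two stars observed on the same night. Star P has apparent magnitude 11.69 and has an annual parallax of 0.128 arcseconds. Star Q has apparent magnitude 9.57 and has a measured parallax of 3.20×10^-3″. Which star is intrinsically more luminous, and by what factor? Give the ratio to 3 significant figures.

Star P: d = 1/p = 1/0.128″ = 7.812 pc
Star P: M = m − 5 log₁₀ d + 5 = 11.69 − 5·0.8928 + 5 = 12.226
Star Q: d = 1/p = 1/3.20×10^-3″ = 312.5 pc
Star Q: M = m − 5 log₁₀ d + 5 = 9.57 − 5·2.4949 + 5 = 2.096
ΔM = M_P − M_Q = 12.226 − (2.096) = 10.130; smaller M is more luminous → Star Q.
L ratio = 10^(0.4 |ΔM|) = 10^4.052 = 11280

Star Q is more luminous, by a factor of 11300.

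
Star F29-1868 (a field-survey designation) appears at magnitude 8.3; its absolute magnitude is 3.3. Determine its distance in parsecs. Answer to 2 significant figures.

Distance modulus: m − M = 8.3 − (3.3) = 5.000
m − M = 5 log₁₀ d − 5
log₁₀ d = (m − M)/5 + 1 = 2.0000
d = 10^2.0000 = 100.0 pc

d ≈ 100 pc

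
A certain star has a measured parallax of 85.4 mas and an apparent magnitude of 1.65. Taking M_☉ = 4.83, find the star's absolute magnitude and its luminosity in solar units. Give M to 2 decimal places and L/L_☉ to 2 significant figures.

d = 1/p = 1000/85.4 mas = 11.71 pc
M = m − 5 log₁₀ d + 5 = 1.65 − 5·1.0685 + 5 = 1.307
M − M_☉ = 1.307 − 4.83 = -3.523
L/L_☉ = 10^(−0.4 × -3.523) = 25.65

M ≈ 1.31; L/L_☉ ≈ 26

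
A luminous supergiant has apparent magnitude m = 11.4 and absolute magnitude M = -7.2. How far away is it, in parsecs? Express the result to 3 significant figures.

d ≈ 52500 pc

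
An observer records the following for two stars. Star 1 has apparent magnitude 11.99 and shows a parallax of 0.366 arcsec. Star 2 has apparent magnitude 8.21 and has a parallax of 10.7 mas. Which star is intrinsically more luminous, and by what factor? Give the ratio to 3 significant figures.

Star 2 is more luminous, by a factor of 38000.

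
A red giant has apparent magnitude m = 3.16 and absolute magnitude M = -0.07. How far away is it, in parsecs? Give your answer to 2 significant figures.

μ = m − M = 3.230
m − M = 5 log₁₀ d − 5
log₁₀ d = (m − M)/5 + 1 = 1.6460
d = 10^1.6460 = 44.26 pc

d ≈ 44 pc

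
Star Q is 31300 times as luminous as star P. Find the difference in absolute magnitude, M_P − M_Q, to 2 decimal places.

M_P − M_Q ≈ 11.24

Pogson: ΔM = −2.5 log₁₀(ratio) = −2.5 log₁₀(31300) = −2.5 × 4.4955 = -11.239
Star Q is brighter so has the smaller magnitude: M_P − M_Q is positive.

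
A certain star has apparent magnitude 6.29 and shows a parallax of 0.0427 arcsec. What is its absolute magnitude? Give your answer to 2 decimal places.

d = 1/p = 1/0.0427″ = 23.42 pc
5 log₁₀(d/10 pc) = 5 log₁₀(23.42) − 5 = 1.848
M = m − 5 log₁₀(d/10) = 6.29 − 1.848 = 4.442

M ≈ 4.44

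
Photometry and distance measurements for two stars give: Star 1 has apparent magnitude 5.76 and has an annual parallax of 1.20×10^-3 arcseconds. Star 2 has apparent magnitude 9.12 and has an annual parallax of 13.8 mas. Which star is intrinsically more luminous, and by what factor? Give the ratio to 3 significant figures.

Star 1 is more luminous, by a factor of 2920.

Star 1: d = 1/p = 1/1.20×10^-3″ = 833.3 pc
Star 1: M = m − 5 log₁₀ d + 5 = 5.76 − 5·2.9208 + 5 = -3.844
Star 2: p = 13.8 mas = 0.0138″ → d = 1/p = 72.46 pc
Star 2: M = m − 5 log₁₀ d + 5 = 9.12 − 5·1.8601 + 5 = 4.819
ΔM = M_1 − M_2 = -3.844 − (4.819) = -8.663; smaller M is more luminous → Star 1.
L ratio = 10^(0.4 |ΔM|) = 10^3.465 = 2920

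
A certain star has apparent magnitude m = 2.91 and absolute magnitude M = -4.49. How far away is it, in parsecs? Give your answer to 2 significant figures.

d ≈ 300 pc

Distance modulus: m − M = 2.91 − (-4.49) = 7.400
m − M = 5 log₁₀ d − 5
log₁₀ d = (m − M)/5 + 1 = 2.4800
d = 10^2.4800 = 302.0 pc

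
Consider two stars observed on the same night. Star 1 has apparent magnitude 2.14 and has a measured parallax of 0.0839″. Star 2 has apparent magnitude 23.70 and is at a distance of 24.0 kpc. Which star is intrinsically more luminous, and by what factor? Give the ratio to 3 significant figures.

Star 1 is more luminous, by a factor of 104.

Star 1: d = 1/p = 1/0.0839″ = 11.92 pc
Star 1: M = m − 5 log₁₀ d + 5 = 2.14 − 5·1.0762 + 5 = 1.759
Star 2: d = 24.0 kpc = 24000 pc
Star 2: M = m − 5 log₁₀ d + 5 = 23.70 − 5·4.3802 + 5 = 6.799
ΔM = M_1 − M_2 = 1.759 − (6.799) = -5.040; smaller M is more luminous → Star 1.
L ratio = 10^(0.4 |ΔM|) = 10^2.016 = 103.8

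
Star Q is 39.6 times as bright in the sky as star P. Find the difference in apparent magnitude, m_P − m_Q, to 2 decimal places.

m_P − m_Q ≈ 3.99

Pogson: Δm = −2.5 log₁₀(ratio) = −2.5 log₁₀(39.6) = −2.5 × 1.5977 = -3.994
Star Q is brighter so has the smaller magnitude: m_P − m_Q is positive.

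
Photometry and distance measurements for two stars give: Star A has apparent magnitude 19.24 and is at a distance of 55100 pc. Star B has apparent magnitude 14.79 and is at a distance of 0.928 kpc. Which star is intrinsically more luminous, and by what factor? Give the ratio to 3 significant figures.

Star A is more luminous, by a factor of 58.5.

Star A: M = m − 5 log₁₀ d + 5 = 19.24 − 5·4.7412 + 5 = 0.534
Star B: d = 0.928 kpc = 928.0 pc
Star B: M = m − 5 log₁₀ d + 5 = 14.79 − 5·2.9675 + 5 = 4.952
ΔM = M_A − M_B = 0.534 − (4.952) = -4.418; smaller M is more luminous → Star A.
L ratio = 10^(0.4 |ΔM|) = 10^1.767 = 58.51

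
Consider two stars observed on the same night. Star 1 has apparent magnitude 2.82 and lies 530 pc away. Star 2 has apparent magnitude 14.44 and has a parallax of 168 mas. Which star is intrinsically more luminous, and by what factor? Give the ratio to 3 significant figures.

Star 1 is more luminous, by a factor of 3.53×10^8.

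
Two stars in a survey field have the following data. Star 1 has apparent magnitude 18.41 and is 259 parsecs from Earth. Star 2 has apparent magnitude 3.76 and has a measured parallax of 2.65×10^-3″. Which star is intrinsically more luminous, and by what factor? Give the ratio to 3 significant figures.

Star 1: M = m − 5 log₁₀ d + 5 = 18.41 − 5·2.4133 + 5 = 11.344
Star 2: d = 1/p = 1/2.65×10^-3″ = 377.4 pc
Star 2: M = m − 5 log₁₀ d + 5 = 3.76 − 5·2.5768 + 5 = -4.124
ΔM = M_1 − M_2 = 11.344 − (-4.124) = 15.467; smaller M is more luminous → Star 2.
L ratio = 10^(0.4 |ΔM|) = 10^6.187 = 1.538×10^6

Star 2 is more luminous, by a factor of 1.54×10^6.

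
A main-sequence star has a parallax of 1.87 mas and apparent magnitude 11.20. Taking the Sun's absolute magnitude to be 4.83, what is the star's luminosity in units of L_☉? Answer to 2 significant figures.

L/L_☉ ≈ 8.1

d = 1/p = 1000/1.87 mas = 534.8 pc
M = m − 5 log₁₀ d + 5 = 11.20 − 5·2.7282 + 5 = 2.559
M − M_☉ = 2.559 − 4.83 = -2.271
L/L_☉ = 10^(−0.4 × -2.271) = 8.097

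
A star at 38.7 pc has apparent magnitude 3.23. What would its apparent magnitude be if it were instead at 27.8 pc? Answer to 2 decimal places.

m ≈ 2.51

Flux ∝ 1/d², so Δm = 5 log₁₀(d₂/d₁) = 5 log₁₀(27.8/38.7) = -0.718
m₂ = m₁ + Δm = 3.23 + (-0.718) = 2.512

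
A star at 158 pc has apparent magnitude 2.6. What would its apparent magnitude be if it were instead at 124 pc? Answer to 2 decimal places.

m ≈ 2.07

Flux ∝ 1/d², so Δm = 5 log₁₀(d₂/d₁) = 5 log₁₀(124/158) = -0.526
m₂ = m₁ + Δm = 2.6 + (-0.526) = 2.074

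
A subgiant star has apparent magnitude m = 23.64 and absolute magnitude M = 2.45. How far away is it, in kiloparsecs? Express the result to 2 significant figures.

d ≈ 170 kpc

Distance modulus: m − M = 23.64 − (2.45) = 21.190
m − M = 5 log₁₀ d − 5
log₁₀ d = (m − M)/5 + 1 = 5.2380
d = 10^5.2380 = 173000 pc
= 173.0 kpc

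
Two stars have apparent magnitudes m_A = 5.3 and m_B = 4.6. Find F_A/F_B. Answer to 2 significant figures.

F_A/F_B ≈ 0.52

Magnitude difference = 0.7
Flux ratio = 10^(−0.4 Δm) = 10^(−0.4 × 0.7) = 10^-0.280 = 0.5248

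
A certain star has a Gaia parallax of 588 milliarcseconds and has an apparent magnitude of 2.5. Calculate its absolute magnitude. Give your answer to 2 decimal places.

M ≈ 6.35

p = 588 mas = 0.588″ → d = 1/p = 1.701 pc
5 log₁₀(d/10 pc) = 5 log₁₀(1.701) − 5 = -3.847
M = m − 5 log₁₀(d/10) = 2.5 + 3.847 = 6.347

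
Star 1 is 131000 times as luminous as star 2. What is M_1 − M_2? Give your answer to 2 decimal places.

Pogson: ΔM = −2.5 log₁₀(ratio) = −2.5 log₁₀(131000) = −2.5 × 5.1173 = -12.793
Star 1 is brighter, so it has the smaller magnitude: the difference is negative.

M_1 − M_2 ≈ -12.79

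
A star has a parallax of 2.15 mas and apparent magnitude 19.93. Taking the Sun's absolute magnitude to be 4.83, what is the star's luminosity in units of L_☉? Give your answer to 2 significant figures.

d = 1/p = 1000/2.15 mas = 465.1 pc
M = m − 5 log₁₀ d + 5 = 19.93 − 5·2.6676 + 5 = 11.592
M − M_☉ = 11.592 − 4.83 = 6.762
L/L_☉ = 10^(−0.4 × 6.762) = 1.973×10^-3

L/L_☉ ≈ 2.0×10^-3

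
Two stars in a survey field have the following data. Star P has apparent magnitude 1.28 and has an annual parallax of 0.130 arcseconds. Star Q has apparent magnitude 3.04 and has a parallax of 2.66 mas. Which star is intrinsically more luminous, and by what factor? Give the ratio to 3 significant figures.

Star P: d = 1/p = 1/0.130″ = 7.692 pc
Star P: M = m − 5 log₁₀ d + 5 = 1.28 − 5·0.8861 + 5 = 1.850
Star Q: p = 2.66 mas = 2.66×10^-3″ → d = 1/p = 375.9 pc
Star Q: M = m − 5 log₁₀ d + 5 = 3.04 − 5·2.5751 + 5 = -4.836
ΔM = M_P − M_Q = 1.850 − (-4.836) = 6.685; smaller M is more luminous → Star Q.
L ratio = 10^(0.4 |ΔM|) = 10^2.674 = 472.2

Star Q is more luminous, by a factor of 472.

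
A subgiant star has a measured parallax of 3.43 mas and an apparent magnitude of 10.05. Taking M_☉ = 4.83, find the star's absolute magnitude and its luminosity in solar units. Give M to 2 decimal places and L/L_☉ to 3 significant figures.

d = 1/p = 1000/3.43 mas = 291.5 pc
M = m − 5 log₁₀ d + 5 = 10.05 − 5·2.4647 + 5 = 2.726
M − M_☉ = 2.726 − 4.83 = -2.104
L/L_☉ = 10^(−0.4 × -2.104) = 6.941

M ≈ 2.73; L/L_☉ ≈ 6.94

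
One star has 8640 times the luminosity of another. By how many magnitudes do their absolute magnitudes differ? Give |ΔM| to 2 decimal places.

Pogson: ΔM = −2.5 log₁₀(ratio) = −2.5 log₁₀(8640) = −2.5 × 3.9365 = -9.841

|ΔM| ≈ 9.84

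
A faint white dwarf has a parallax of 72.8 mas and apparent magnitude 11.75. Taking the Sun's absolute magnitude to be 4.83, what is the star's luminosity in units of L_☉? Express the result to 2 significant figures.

L/L_☉ ≈ 3.2×10^-3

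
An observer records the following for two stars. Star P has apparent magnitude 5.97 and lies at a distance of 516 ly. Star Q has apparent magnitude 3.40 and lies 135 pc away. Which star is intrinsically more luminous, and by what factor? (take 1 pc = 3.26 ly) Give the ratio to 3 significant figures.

Star Q is more luminous, by a factor of 7.76.

Star P: d = 516 ly / 3.26 = 158.3 pc
Star P: M = m − 5 log₁₀ d + 5 = 5.97 − 5·2.1994 + 5 = -0.027
Star Q: M = m − 5 log₁₀ d + 5 = 3.40 − 5·2.1303 + 5 = -2.252
ΔM = M_P − M_Q = -0.027 − (-2.252) = 2.225; smaller M is more luminous → Star Q.
L ratio = 10^(0.4 |ΔM|) = 10^0.890 = 7.759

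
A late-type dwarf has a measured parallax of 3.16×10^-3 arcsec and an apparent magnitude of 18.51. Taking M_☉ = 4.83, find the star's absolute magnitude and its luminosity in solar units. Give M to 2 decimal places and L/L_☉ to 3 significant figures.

d = 1/p = 1/3.16×10^-3″ = 316.5 pc
M = m − 5 log₁₀ d + 5 = 18.51 − 5·2.5003 + 5 = 11.008
M − M_☉ = 11.008 − 4.83 = 6.178
L/L_☉ = 10^(−0.4 × 6.178) = 3.378×10^-3

M ≈ 11.01; L/L_☉ ≈ 3.38×10^-3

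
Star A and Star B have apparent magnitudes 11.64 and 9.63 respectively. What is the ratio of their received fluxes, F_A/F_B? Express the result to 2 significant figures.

F_A/F_B ≈ 0.16

Magnitude difference = 2.01
Flux ratio = 10^(−0.4 Δm) = 10^(−0.4 × 2.01) = 10^-0.804 = 0.1570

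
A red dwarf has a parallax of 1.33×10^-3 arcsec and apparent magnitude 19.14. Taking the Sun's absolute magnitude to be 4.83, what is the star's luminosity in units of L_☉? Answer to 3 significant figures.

d = 1/p = 1/1.33×10^-3″ = 751.9 pc
M = m − 5 log₁₀ d + 5 = 19.14 − 5·2.8761 + 5 = 9.759
M − M_☉ = 9.759 − 4.83 = 4.929
L/L_☉ = 10^(−0.4 × 4.929) = 0.01067

L/L_☉ ≈ 0.0107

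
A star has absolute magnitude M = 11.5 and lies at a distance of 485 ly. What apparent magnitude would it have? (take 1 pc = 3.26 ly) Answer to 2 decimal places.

m ≈ 17.36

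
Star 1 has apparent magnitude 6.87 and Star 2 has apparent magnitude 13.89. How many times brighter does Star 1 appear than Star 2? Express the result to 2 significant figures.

Δm = 6.87 − (13.89) = -7.02
Flux ratio = 10^(−0.4 Δm) = 10^(−0.4 × -7.02) = 10^2.808 = 642.7

640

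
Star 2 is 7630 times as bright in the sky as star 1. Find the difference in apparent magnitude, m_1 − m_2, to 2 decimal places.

m_1 − m_2 ≈ 9.71

Pogson: Δm = −2.5 log₁₀(ratio) = −2.5 log₁₀(7630) = −2.5 × 3.8825 = -9.706
Star 2 is brighter so has the smaller magnitude: m_1 − m_2 is positive.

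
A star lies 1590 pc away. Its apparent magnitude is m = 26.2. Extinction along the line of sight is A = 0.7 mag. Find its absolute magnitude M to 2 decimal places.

M ≈ 14.49

5 log₁₀(d/10 pc) = 5 log₁₀(1590) − 5 = 11.007
M = m − 5 log₁₀(d/10) − A = 26.2 − 11.007 − 0.7 = 14.493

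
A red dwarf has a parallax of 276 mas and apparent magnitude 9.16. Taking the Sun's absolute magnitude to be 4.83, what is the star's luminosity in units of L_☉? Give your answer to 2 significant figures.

L/L_☉ ≈ 2.4×10^-3

d = 1/p = 1000/276 mas = 3.623 pc
M = m − 5 log₁₀ d + 5 = 9.16 − 5·0.5591 + 5 = 11.365
M − M_☉ = 11.365 − 4.83 = 6.535
L/L_☉ = 10^(−0.4 × 6.535) = 2.433×10^-3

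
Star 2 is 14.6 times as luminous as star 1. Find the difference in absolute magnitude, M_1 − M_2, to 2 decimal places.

M_1 − M_2 ≈ 2.91

Pogson: ΔM = −2.5 log₁₀(ratio) = −2.5 log₁₀(14.6) = −2.5 × 1.1644 = -2.911
Star 2 is brighter so has the smaller magnitude: M_1 − M_2 is positive.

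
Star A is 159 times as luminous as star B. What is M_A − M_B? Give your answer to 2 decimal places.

M_A − M_B ≈ -5.50

Pogson: ΔM = −2.5 log₁₀(ratio) = −2.5 log₁₀(159) = −2.5 × 2.2014 = -5.503
Star A is brighter, so it has the smaller magnitude: the difference is negative.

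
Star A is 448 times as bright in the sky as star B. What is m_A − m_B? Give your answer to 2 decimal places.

m_A − m_B ≈ -6.63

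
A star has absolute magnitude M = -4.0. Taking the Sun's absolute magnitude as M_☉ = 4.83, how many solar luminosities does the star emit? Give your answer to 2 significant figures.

M − M_☉ = -4.0 − 4.83 = -8.830
L/L_☉ = 10^(−0.4 (M − M_☉)) = 10^3.532 = 3404

L/L_☉ ≈ 3400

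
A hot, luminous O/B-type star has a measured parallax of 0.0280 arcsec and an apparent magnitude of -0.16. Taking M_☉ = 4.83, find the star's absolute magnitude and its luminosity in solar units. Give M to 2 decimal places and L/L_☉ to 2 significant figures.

M ≈ -2.92; L/L_☉ ≈ 1300

d = 1/p = 1/0.0280″ = 35.71 pc
M = m − 5 log₁₀ d + 5 = -0.16 − 5·1.5528 + 5 = -2.924
M − M_☉ = -2.924 − 4.83 = -7.754
L/L_☉ = 10^(−0.4 × -7.754) = 1264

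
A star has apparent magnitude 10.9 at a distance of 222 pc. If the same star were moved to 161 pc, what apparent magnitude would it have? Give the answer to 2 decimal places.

m ≈ 10.20

Flux ∝ 1/d², so Δm = 5 log₁₀(d₂/d₁) = 5 log₁₀(161/222) = -0.698
m₂ = m₁ + Δm = 10.9 + (-0.698) = 10.202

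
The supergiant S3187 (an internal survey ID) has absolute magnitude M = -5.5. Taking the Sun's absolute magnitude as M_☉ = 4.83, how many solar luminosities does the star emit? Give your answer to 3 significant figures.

L/L_☉ ≈ 13600

M − M_☉ = -5.5 − 4.83 = -10.330
L/L_☉ = 10^(−0.4 (M − M_☉)) = 10^4.132 = 13550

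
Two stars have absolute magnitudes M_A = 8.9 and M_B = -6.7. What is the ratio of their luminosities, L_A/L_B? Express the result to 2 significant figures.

ΔM = M_A − M_B = 15.6
L_A/L_B = 10^(−0.4 ΔM) = 10^-6.240 = 5.754×10^-7

L_A/L_B ≈ 5.8×10^-7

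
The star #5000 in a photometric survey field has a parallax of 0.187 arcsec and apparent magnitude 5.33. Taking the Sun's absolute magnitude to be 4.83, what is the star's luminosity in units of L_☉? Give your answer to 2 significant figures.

L/L_☉ ≈ 0.18

d = 1/p = 1/0.187″ = 5.348 pc
M = m − 5 log₁₀ d + 5 = 5.33 − 5·0.7282 + 5 = 6.689
M − M_☉ = 6.689 − 4.83 = 1.859
L/L_☉ = 10^(−0.4 × 1.859) = 0.1804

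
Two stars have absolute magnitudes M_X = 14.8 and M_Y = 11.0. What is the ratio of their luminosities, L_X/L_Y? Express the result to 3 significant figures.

L_X/L_Y ≈ 0.0302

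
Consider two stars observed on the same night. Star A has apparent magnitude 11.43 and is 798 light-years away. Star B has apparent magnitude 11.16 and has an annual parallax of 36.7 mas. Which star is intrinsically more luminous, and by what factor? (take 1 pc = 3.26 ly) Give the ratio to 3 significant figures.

Star A is more luminous, by a factor of 62.9.

Star A: d = 798 ly / 3.26 = 244.8 pc
Star A: M = m − 5 log₁₀ d + 5 = 11.43 − 5·2.3888 + 5 = 4.486
Star B: p = 36.7 mas = 0.0367″ → d = 1/p = 27.25 pc
Star B: M = m − 5 log₁₀ d + 5 = 11.16 − 5·1.4353 + 5 = 8.983
ΔM = M_A − M_B = 4.486 − (8.983) = -4.497; smaller M is more luminous → Star A.
L ratio = 10^(0.4 |ΔM|) = 10^1.799 = 62.94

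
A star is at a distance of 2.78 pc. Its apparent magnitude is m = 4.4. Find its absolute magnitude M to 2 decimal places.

5 log₁₀(d/10 pc) = 5 log₁₀(2.780) − 5 = -2.780
M = m − 5 log₁₀(d/10) = 4.4 + 2.780 = 7.180

M ≈ 7.18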